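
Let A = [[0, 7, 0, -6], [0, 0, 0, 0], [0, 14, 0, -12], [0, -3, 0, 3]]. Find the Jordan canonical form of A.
J = [[0, 1, 0, 0], [0, 0, 0, 0], [0, 0, 0, 0], [0, 0, 0, 3]]

The characteristic polynomial is det(xI - A) = x^3(x - 3), so the eigenvalues are 0 (algebraic multiplicity 3), 3 (algebraic multiplicity 1).

For λ = 0: rank(A) = 2, rank(A^2) = 1. The eigenspace has dimension 4 - 2 = 2, so there are 2 Jordan blocks; the rank sequence gives block sizes [2, 1].

For λ = 3: algebraic multiplicity 1 gives one 1×1 block.

Assembling the blocks gives the Jordan form J above.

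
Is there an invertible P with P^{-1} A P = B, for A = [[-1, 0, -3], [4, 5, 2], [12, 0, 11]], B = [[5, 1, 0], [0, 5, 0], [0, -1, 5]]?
Yes.

Two matrices over a field are similar if and only if they have the same invariant factors.

Both A and B have characteristic polynomial (x - 5)^3 and minimal polynomial (x - 5)^2. Computing further, both have invariant factors x - 5, (x - 5)^2. Hence A and B are similar.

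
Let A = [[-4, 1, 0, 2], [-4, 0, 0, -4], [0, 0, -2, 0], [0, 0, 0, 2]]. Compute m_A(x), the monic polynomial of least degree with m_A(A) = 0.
m_A(x) = (x - 2)(x + 2)^2

The characteristic polynomial factors as (x - 2)(x + 2)^3. The minimal polynomial is ∏(x - λ)^{k_λ} where k_λ is the size of the largest Jordan block at λ.

For λ = -2: rank(A + 2I) = 2, and the largest Jordan block has size 2 (the smallest k with rank((A + 2I)^k) = rank((A + 2I)^(k+1))).
For λ = 2: rank(A - 2I) = 3, and the largest Jordan block has size 1 (the smallest k with rank((A - 2I)^k) = rank((A - 2I)^(k+1))).

So m_A(x) = (x - 2)(x + 2)^2.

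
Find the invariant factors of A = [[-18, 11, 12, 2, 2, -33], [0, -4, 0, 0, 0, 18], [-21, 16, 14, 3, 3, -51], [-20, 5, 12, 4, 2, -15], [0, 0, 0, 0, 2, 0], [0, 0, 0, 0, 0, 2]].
x - 2, x - 2, (x - 2)^2(x + 4)^2

The Jordan structure of A has elementary divisors (x + 4)^2, (x - 2)^2, (x - 2), (x - 2). Arranging the block sizes at each eigenvalue in decreasing order and taking row products gives the invariant factors.

Invariant factors (smallest first, each dividing the next): x - 2, x - 2, (x - 2)^2(x + 4)^2.

Check: the last factor (x - 2)^2(x + 4)^2 is the minimal polynomial, and the product (x - 2)^4(x + 4)^2 is the characteristic polynomial.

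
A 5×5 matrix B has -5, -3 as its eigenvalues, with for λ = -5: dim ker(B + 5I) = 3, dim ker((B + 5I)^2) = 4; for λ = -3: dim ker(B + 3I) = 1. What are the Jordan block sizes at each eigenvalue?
λ = -5: successive nullity increments [3, 1] count blocks of size ≥ k; block sizes are [2, 1, 1].
λ = -3: successive nullity increments [1] count blocks of size ≥ k; block sizes are [1].

Jordan blocks: (-5, 2), (-5, 1), (-5, 1), (-3, 1)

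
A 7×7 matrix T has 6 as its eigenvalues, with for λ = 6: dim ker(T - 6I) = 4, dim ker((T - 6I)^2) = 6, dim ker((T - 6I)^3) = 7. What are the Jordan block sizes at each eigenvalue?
λ = 6: successive nullity increments [4, 2, 1] count blocks of size ≥ k; block sizes are [3, 2, 1, 1].

Jordan blocks: (6, 3), (6, 2), (6, 1), (6, 1)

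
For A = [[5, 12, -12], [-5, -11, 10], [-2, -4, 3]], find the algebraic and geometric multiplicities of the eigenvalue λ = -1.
algebraic multiplicity 3, geometric multiplicity 2

The characteristic polynomial is (x + 1)^3, so the factor x + 1 appears with exponent 3: the algebraic multiplicity is 3.

rank(A + I) = 1, so the eigenspace has dimension 3 - 1 = 2: the geometric multiplicity is 2.

Since 2 < 3, A is not diagonalizable.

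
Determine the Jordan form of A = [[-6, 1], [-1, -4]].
J = [[-5, 1], [0, -5]]

The characteristic polynomial is det(xI - A) = (x + 5)^2, so the eigenvalues are -5 (algebraic multiplicity 2).

For λ = -5: rank(A + 5I) = 1, rank((A + 5I)^2) = 0. The eigenspace has dimension 2 - 1 = 1, so there is 1 Jordan block; the rank sequence gives block sizes [2].

Assembling the blocks gives the Jordan form J above.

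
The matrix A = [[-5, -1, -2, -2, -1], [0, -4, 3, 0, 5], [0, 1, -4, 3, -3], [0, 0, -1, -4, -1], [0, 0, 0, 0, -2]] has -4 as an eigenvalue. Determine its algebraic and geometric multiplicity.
The characteristic polynomial is (x + 2)(x + 4)^3(x + 5), so the factor x + 4 appears with exponent 3: the algebraic multiplicity is 3.

rank(A + 4I) = 4, so the eigenspace has dimension 5 - 4 = 1: the geometric multiplicity is 1.

Since 1 < 3, A is not diagonalizable.

algebraic multiplicity 3, geometric multiplicity 1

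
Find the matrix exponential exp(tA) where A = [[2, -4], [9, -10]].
e^{tA} = [[(6*t + 1)*e^{-4*t}, -4*t*e^{-4*t}], [9*t*e^{-4*t}, (1 - 6*t)*e^{-4*t}]]

A has Jordan form J = [[-4, 1], [0, -4]] with A = PJP^{-1}, so e^{tA} = P e^{tJ} P^{-1}.

For a Jordan block J_k(λ), e^{tJ_k(λ)} = e^{λt} · (I + tN + t^2 N^2/2! + ... + t^{k-1} N^{k-1}/(k-1)!) where N is the nilpotent superdiagonal part.

Assembling the blocks and conjugating back gives the entries of e^{tA} as shown above.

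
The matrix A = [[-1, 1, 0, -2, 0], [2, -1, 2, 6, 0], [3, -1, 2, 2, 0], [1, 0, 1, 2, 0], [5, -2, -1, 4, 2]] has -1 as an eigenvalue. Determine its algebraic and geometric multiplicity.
algebraic multiplicity 2, geometric multiplicity 1

The characteristic polynomial is (x - 2)^3(x + 1)^2, so the factor x + 1 appears with exponent 2: the algebraic multiplicity is 2.

rank(A + I) = 4, so the eigenspace has dimension 5 - 4 = 1: the geometric multiplicity is 1.

Since 1 < 2, A is not diagonalizable.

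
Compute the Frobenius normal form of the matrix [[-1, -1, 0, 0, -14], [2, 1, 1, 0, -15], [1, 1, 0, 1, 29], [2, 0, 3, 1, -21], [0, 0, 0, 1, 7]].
The invariant factors of A (the non-unit diagonal entries of the Smith normal form of xI - A over ℚ[x]) are (x - 2)^3(x - 1)^2, each dividing the next. The characteristic polynomial is their product, (x - 2)^3(x - 1)^2.

The rational canonical form is the block-diagonal matrix of companion matrices C(f_i):
R = [[0, 0, 0, 0, 8], [1, 0, 0, 0, -28], [0, 1, 0, 0, 38], [0, 0, 1, 0, -25], [0, 0, 0, 1, 8]].

R = [[0, 0, 0, 0, 8], [1, 0, 0, 0, -28], [0, 1, 0, 0, 38], [0, 0, 1, 0, -25], [0, 0, 0, 1, 8]]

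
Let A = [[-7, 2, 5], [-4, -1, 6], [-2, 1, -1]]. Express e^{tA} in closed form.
A has Jordan form J = [[-3, 1, 0], [0, -3, 1], [0, 0, -3]] with A = PJP^{-1}, so e^{tA} = P e^{tJ} P^{-1}.

For a Jordan block J_k(λ), e^{tJ_k(λ)} = e^{λt} · (I + tN + t^2 N^2/2! + ... + t^{k-1} N^{k-1}/(k-1)!) where N is the nilpotent superdiagonal part.

Assembling the blocks and conjugating back gives the entries of e^{tA} as shown above.

e^{tA} = [[(-t^2 - 4*t + 1)*e^{-3*t}, t*(t + 4)*e^{-3*t}/2, t*(t + 5)*e^{-3*t}], [2*t*(-t - 2)*e^{-3*t}, (t^2 + 2*t + 1)*e^{-3*t}, 2*t*(t + 3)*e^{-3*t}], [-2*t*e^{-3*t}, t*e^{-3*t}, (2*t + 1)*e^{-3*t}]]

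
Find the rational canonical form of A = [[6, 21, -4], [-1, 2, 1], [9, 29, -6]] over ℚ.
The invariant factors of A (the non-unit diagonal entries of the Smith normal form of xI - A over ℚ[x]) are (x + 1)(x^2 - 3x - 5), each dividing the next. The characteristic polynomial is their product, (x + 1)(x^2 - 3x - 5).

The rational canonical form is the block-diagonal matrix of companion matrices C(f_i):
R = [[0, 0, 5], [1, 0, 8], [0, 1, 2]].

Note the characteristic polynomial does not split into linear factors over ℚ, so A has no Jordan form over ℚ; the rational canonical form exists over any field.

R = [[0, 0, 5], [1, 0, 8], [0, 1, 2]]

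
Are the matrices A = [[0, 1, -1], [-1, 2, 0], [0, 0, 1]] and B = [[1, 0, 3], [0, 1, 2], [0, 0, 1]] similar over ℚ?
Both have characteristic polynomial (x - 1)^3, but the minimal polynomial of A is (x - 1)^3 while the minimal polynomial of B is (x - 1)^2. The minimal polynomial is a similarity invariant, so A and B are not similar.

No.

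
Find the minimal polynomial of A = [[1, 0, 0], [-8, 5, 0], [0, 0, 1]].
The characteristic polynomial factors as (x - 5)(x - 1)^2. The minimal polynomial is ∏(x - λ)^{k_λ} where k_λ is the size of the largest Jordan block at λ.

For λ = 1: rank(A - I) = 1, and the largest Jordan block has size 1 (the smallest k with rank((A - I)^k) = rank((A - I)^(k+1))).
For λ = 5: rank(A - 5I) = 2, and the largest Jordan block has size 1 (the smallest k with rank((A - 5I)^k) = rank((A - 5I)^(k+1))).

So m_A(x) = (x - 5)(x - 1).

m_A(x) = (x - 5)(x - 1)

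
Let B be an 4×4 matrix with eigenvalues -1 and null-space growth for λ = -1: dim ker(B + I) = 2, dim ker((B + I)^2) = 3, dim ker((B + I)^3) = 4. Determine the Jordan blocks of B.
λ = -1: successive nullity increments [2, 1, 1] count blocks of size ≥ k; block sizes are [3, 1].

Jordan blocks: (-1, 3), (-1, 1)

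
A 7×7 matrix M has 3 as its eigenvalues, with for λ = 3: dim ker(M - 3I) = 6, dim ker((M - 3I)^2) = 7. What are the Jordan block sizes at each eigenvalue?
Jordan blocks: (3, 2), (3, 1), (3, 1), (3, 1), (3, 1), (3, 1)

λ = 3: successive nullity increments [6, 1] count blocks of size ≥ k; block sizes are [2, 1, 1, 1, 1, 1].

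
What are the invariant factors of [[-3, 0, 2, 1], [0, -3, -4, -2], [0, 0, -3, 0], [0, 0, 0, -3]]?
The Jordan structure of A has elementary divisors (x + 3)^2, (x + 3), (x + 3). Arranging the block sizes at each eigenvalue in decreasing order and taking row products gives the invariant factors.

Invariant factors (smallest first, each dividing the next): x + 3, x + 3, (x + 3)^2.

Check: the last factor (x + 3)^2 is the minimal polynomial, and the product (x + 3)^4 is the characteristic polynomial.

x + 3, x + 3, (x + 3)^2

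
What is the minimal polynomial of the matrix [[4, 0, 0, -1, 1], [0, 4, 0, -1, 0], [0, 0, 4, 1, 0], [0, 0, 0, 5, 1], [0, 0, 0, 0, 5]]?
m_A(x) = (x - 5)^2(x - 4)

The characteristic polynomial factors as (x - 5)^2(x - 4)^3. The minimal polynomial is ∏(x - λ)^{k_λ} where k_λ is the size of the largest Jordan block at λ.

For λ = 4: rank(A - 4I) = 2, and the largest Jordan block has size 1 (the smallest k with rank((A - 4I)^k) = rank((A - 4I)^(k+1))).
For λ = 5: rank(A - 5I) = 4, and the largest Jordan block has size 2 (the smallest k with rank((A - 5I)^k) = rank((A - 5I)^(k+1))).

So m_A(x) = (x - 5)^2(x - 4).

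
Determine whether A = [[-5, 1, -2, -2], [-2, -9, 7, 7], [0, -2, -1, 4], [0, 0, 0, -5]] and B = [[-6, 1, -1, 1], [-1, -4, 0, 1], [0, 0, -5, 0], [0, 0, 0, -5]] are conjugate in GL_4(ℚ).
Yes.

Two matrices over a field are similar if and only if they have the same invariant factors.

Both A and B have characteristic polynomial (x + 5)^4 and minimal polynomial (x + 5)^3. Computing further, both have invariant factors x + 5, (x + 5)^3. Hence A and B are similar.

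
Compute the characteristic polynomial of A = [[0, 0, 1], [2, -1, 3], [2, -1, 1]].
χ_A(x) = x^3

xI - A = [[x, 0, -1], [-2, x + 1, -3], [-2, 1, x - 1]].

Expanding det(xI - A) along the first row:
det(xI - A) = + (x)·det([[x + 1, -3], [1, x - 1]]) - (0)·det([[-2, -3], [-2, x - 1]]) + (-1)·det([[-2, x + 1], [-2, 1]]).

Evaluating gives χ_A(x) = x^3.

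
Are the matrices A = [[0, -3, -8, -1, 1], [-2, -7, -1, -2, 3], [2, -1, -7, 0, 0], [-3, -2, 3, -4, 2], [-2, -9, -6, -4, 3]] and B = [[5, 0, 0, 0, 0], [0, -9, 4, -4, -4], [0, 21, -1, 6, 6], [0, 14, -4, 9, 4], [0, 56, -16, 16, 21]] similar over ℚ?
No.

trace(A) = -15 but trace(B) = 25. The trace is a similarity invariant, so A and B are not similar.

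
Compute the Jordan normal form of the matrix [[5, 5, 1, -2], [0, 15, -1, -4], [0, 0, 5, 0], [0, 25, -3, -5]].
J = [[5, 1, 0, 0], [0, 5, 1, 0], [0, 0, 5, 0], [0, 0, 0, 5]]

The characteristic polynomial is det(xI - A) = (x - 5)^4, so the eigenvalues are 5 (algebraic multiplicity 4).

For λ = 5: rank(A - 5I) = 2, rank((A - 5I)^2) = 1, rank((A - 5I)^3) = 0. The eigenspace has dimension 4 - 2 = 2, so there are 2 Jordan blocks; the rank sequence gives block sizes [3, 1].

Assembling the blocks gives the Jordan form J above.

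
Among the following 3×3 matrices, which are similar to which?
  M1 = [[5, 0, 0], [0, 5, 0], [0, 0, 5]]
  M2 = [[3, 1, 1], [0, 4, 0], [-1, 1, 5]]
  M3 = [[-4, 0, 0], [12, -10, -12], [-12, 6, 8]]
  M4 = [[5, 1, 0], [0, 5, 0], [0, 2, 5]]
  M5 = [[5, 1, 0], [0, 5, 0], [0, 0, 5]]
Characteristic polynomials: χ_{M1} = (x - 5)^3, χ_{M2} = (x - 4)^3, χ_{M3} = (x - 2)(x + 4)^2, χ_{M4} = (x - 5)^3, χ_{M5} = (x - 5)^3.

{M1}: invariant factors x - 5, x - 5, x - 5.

{M2}: invariant factors x - 4, (x - 4)^2.

{M3}: invariant factors x + 4, (x - 2)(x + 4).

{M4, M5}: invariant factors x - 5, (x - 5)^2.

Matrices are similar if and only if their invariant-factor lists agree; the partition into similarity classes is {M1}, {M2}, {M3}, {M4, M5}.

4 classes: {M1}, {M2}, {M3}, {M4, M5}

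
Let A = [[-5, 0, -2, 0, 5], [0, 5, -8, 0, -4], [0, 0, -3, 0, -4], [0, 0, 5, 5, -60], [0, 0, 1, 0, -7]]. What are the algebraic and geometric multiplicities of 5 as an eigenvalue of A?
algebraic multiplicity 2, geometric multiplicity 2

The characteristic polynomial is (x - 5)^2(x + 5)^3, so the factor x - 5 appears with exponent 2: the algebraic multiplicity is 2.

rank(A - 5I) = 3, so the eigenspace has dimension 5 - 3 = 2: the geometric multiplicity is 2.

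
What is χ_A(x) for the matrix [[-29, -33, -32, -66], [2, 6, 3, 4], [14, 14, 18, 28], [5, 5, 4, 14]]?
χ_A(x) = (x - 4)^3(x + 3)

xI - A = [[x + 29, 33, 32, 66], [-2, x - 6, -3, -4], [-14, -14, x - 18, -28], [-5, -5, -4, x - 14]].

Expanding det(xI - A) along the first row:
det(xI - A) = + (x + 29)·det([[x - 6, -3, -4], [-14, x - 18, -28], [-5, -4, x - 14]]) - (33)·det([[-2, -3, -4], [-14, x - 18, -28], [-5, -4, x - 14]]) + (32)·det([[-2, x - 6, -4], [-14, -14, -28], [-5, -5, x - 14]]) - (66)·det([[-2, x - 6, -3], [-14, -14, x - 18], [-5, -5, -4]]).

Evaluating gives χ_A(x) = x^4 - 9x^3 + 12x^2 + 80x - 192 = (x - 4)^3(x + 3).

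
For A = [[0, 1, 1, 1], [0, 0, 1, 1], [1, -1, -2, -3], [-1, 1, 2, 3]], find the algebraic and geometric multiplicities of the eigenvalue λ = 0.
algebraic multiplicity 3, geometric multiplicity 1

The characteristic polynomial is x^3(x - 1), so the factor x appears with exponent 3: the algebraic multiplicity is 3.

rank(A) = 3, so the eigenspace has dimension 4 - 3 = 1: the geometric multiplicity is 1.

Since 1 < 3, A is not diagonalizable.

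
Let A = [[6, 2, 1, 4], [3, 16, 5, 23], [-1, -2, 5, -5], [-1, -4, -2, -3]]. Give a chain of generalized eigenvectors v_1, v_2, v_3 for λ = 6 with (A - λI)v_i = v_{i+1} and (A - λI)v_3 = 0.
v_1 = [[0, 3, -5, 0]]^T, v_2 = [[1, 5, -1, -2]]^T, v_3 = [[1, 2, 0, -1]]^T

We seek v_1 ∈ ker((A - 6I)^3) \ ker((A - 6I)^2), then set v_{i+1} = (A - 6I) v_i.

One such chain is v_1 = [[0, 3, -5, 0]]^T, v_2 = [[1, 5, -1, -2]]^T, v_3 = [[1, 2, 0, -1]]^T. Check: (A - 6I) v_3 = [[0, 0, 0, 0]]^T = 0.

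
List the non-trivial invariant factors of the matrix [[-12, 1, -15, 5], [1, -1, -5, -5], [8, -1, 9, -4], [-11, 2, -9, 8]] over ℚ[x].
x - 1, (x - 1)^3

The Jordan structure of A has elementary divisors (x - 1)^3, (x - 1). Arranging the block sizes at each eigenvalue in decreasing order and taking row products gives the invariant factors.

Invariant factors (smallest first, each dividing the next): x - 1, (x - 1)^3.

Check: the last factor (x - 1)^3 is the minimal polynomial, and the product (x - 1)^4 is the characteristic polynomial.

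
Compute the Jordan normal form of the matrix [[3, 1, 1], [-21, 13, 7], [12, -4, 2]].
J = [[6, 1, 0], [0, 6, 0], [0, 0, 6]]

The characteristic polynomial is det(xI - A) = (x - 6)^3, so the eigenvalues are 6 (algebraic multiplicity 3).

For λ = 6: rank(A - 6I) = 1, rank((A - 6I)^2) = 0. The eigenspace has dimension 3 - 1 = 2, so there are 2 Jordan blocks; the rank sequence gives block sizes [2, 1].

Assembling the blocks gives the Jordan form J above.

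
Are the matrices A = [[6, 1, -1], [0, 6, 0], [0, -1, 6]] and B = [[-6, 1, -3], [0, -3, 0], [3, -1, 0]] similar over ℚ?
No.

trace(A) = 18 but trace(B) = -9. The trace is a similarity invariant, so A and B are not similar.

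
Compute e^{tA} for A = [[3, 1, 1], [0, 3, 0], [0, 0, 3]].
e^{tA} = [[e^{3*t}, t*e^{3*t}, t*e^{3*t}], [0, e^{3*t}, 0], [0, 0, e^{3*t}]]

A has Jordan form J = [[3, 1, 0], [0, 3, 0], [0, 0, 3]] with A = PJP^{-1}, so e^{tA} = P e^{tJ} P^{-1}.

For a Jordan block J_k(λ), e^{tJ_k(λ)} = e^{λt} · (I + tN + t^2 N^2/2! + ... + t^{k-1} N^{k-1}/(k-1)!) where N is the nilpotent superdiagonal part.

Assembling the blocks and conjugating back gives the entries of e^{tA} as shown above.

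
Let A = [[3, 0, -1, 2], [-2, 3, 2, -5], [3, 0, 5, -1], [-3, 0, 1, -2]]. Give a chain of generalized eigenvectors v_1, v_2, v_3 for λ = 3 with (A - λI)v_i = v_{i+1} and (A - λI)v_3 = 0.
v_1 = [[1, -1, -1, -1]]^T, v_2 = [[-1, 1, 2, 1]]^T, v_3 = [[0, 1, 0, 0]]^T

We seek v_1 ∈ ker((A - 3I)^3) \ ker((A - 3I)^2), then set v_{i+1} = (A - 3I) v_i.

One such chain is v_1 = [[1, -1, -1, -1]]^T, v_2 = [[-1, 1, 2, 1]]^T, v_3 = [[0, 1, 0, 0]]^T. Check: (A - 3I) v_3 = [[0, 0, 0, 0]]^T = 0.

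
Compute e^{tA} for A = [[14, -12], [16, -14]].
e^{tA} = [[(4*e^{4*t} - 3)*e^{-2*t}, -6*sinh(2*t)], [8*sinh(2*t), (4 - 3*e^{4*t})*e^{-2*t}]]

A has Jordan form J = [[-2, 0], [0, 2]] with A = PJP^{-1}, so e^{tA} = P e^{tJ} P^{-1}.

For a Jordan block J_k(λ), e^{tJ_k(λ)} = e^{λt} · (I + tN + t^2 N^2/2! + ... + t^{k-1} N^{k-1}/(k-1)!) where N is the nilpotent superdiagonal part.

Assembling the blocks and conjugating back gives the entries of e^{tA} as shown above.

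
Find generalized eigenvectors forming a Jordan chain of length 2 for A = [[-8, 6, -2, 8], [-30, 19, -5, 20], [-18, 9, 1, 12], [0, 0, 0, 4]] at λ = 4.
v_1 = [[0, 0, -1, 0]]^T, v_2 = [[2, 5, 3, 0]]^T

We seek v_1 ∈ ker((A - 4I)^2) \ ker(A - 4I), then set v_{i+1} = (A - 4I) v_i.

One such chain is v_1 = [[0, 0, -1, 0]]^T, v_2 = [[2, 5, 3, 0]]^T. Check: (A - 4I) v_2 = [[0, 0, 0, 0]]^T = 0.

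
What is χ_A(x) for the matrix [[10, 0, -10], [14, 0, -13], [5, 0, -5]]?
χ_A(x) = x^2(x - 5)

xI - A = [[x - 10, 0, 10], [-14, x, 13], [-5, 0, x + 5]].

Expanding det(xI - A) along the first row:
det(xI - A) = + (x - 10)·det([[x, 13], [0, x + 5]]) - (0)·det([[-14, 13], [-5, x + 5]]) + (10)·det([[-14, x], [-5, 0]]).

Evaluating gives χ_A(x) = x^3 - 5x^2 = x^2(x - 5).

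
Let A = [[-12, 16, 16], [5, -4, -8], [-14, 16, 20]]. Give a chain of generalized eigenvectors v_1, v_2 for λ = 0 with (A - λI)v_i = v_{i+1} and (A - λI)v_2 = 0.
v_1 = [[1, 1, 0]]^T, v_2 = [[4, 1, 2]]^T

We seek v_1 ∈ ker(A^2) \ ker(A), then set v_{i+1} = A v_i.

One such chain is v_1 = [[1, 1, 0]]^T, v_2 = [[4, 1, 2]]^T. Check: A v_2 = [[0, 0, 0]]^T = 0.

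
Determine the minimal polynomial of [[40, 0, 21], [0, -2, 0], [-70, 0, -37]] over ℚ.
The characteristic polynomial factors as (x - 5)(x + 2)^2. The minimal polynomial is ∏(x - λ)^{k_λ} where k_λ is the size of the largest Jordan block at λ.

For λ = -2: rank(A + 2I) = 1, and the largest Jordan block has size 1 (the smallest k with rank((A + 2I)^k) = rank((A + 2I)^(k+1))).
For λ = 5: rank(A - 5I) = 2, and the largest Jordan block has size 1 (the smallest k with rank((A - 5I)^k) = rank((A - 5I)^(k+1))).

So m_A(x) = (x - 5)(x + 2).

m_A(x) = (x - 5)(x + 2)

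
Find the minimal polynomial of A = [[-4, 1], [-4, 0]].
The characteristic polynomial factors as (x + 2)^2. The minimal polynomial is ∏(x - λ)^{k_λ} where k_λ is the size of the largest Jordan block at λ.

For λ = -2: rank(A + 2I) = 1, and the largest Jordan block has size 2 (the smallest k with rank((A + 2I)^k) = rank((A + 2I)^(k+1))).

So m_A(x) = (x + 2)^2.

m_A(x) = (x + 2)^2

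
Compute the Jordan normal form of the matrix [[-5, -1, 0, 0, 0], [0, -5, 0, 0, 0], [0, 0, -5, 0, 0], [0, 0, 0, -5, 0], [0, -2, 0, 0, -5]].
J = [[-5, 1, 0, 0, 0], [0, -5, 0, 0, 0], [0, 0, -5, 0, 0], [0, 0, 0, -5, 0], [0, 0, 0, 0, -5]]

The characteristic polynomial is det(xI - A) = (x + 5)^5, so the eigenvalues are -5 (algebraic multiplicity 5).

For λ = -5: rank(A + 5I) = 1, rank((A + 5I)^2) = 0. The eigenspace has dimension 5 - 1 = 4, so there are 4 Jordan blocks; the rank sequence gives block sizes [2, 1, 1, 1].

Assembling the blocks gives the Jordan form J above.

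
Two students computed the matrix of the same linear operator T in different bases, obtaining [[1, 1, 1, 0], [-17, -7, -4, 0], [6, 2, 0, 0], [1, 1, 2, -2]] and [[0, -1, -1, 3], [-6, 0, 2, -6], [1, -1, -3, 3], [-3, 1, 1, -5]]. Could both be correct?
Yes.

Two matrices over a field are similar if and only if they have the same invariant factors.

Both A and B have characteristic polynomial (x + 2)^4 and minimal polynomial (x + 2)^3. Computing further, both have invariant factors x + 2, (x + 2)^3. Hence A and B are similar.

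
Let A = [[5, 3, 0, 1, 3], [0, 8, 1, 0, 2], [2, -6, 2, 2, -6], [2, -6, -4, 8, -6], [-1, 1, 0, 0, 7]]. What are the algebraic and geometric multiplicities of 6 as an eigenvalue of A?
The characteristic polynomial is (x - 6)^5, so the factor x - 6 appears with exponent 5: the algebraic multiplicity is 5.

rank(A - 6I) = 3, so the eigenspace has dimension 5 - 3 = 2: the geometric multiplicity is 2.

Since 2 < 5, A is not diagonalizable.

algebraic multiplicity 5, geometric multiplicity 2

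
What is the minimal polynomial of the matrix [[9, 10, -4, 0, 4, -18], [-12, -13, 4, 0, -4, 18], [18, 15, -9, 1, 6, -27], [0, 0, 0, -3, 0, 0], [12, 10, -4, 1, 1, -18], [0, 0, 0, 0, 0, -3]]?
m_A(x) = (x + 3)^2

The characteristic polynomial factors as (x + 3)^6. The minimal polynomial is ∏(x - λ)^{k_λ} where k_λ is the size of the largest Jordan block at λ.

For λ = -3: rank(A + 3I) = 2, and the largest Jordan block has size 2 (the smallest k with rank((A + 3I)^k) = rank((A + 3I)^(k+1))).

So m_A(x) = (x + 3)^2.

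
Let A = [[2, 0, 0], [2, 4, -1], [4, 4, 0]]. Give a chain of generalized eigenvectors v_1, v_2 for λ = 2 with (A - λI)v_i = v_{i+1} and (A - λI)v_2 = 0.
We seek v_1 ∈ ker((A - 2I)^2) \ ker(A - 2I), then set v_{i+1} = (A - 2I) v_i.

One such chain is v_1 = [[0, -1, -3]]^T, v_2 = [[0, 1, 2]]^T. Check: (A - 2I) v_2 = [[0, 0, 0]]^T = 0.

v_1 = [[0, -1, -3]]^T, v_2 = [[0, 1, 2]]^T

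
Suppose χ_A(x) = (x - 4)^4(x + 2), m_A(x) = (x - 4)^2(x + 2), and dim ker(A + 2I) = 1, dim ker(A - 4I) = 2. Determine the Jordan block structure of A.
λ = -2: algebraic multiplicity 1 (exponent in χ_A), largest block size 1 (exponent in m_A), 1 block (geometric multiplicity). This forces block sizes [1].
λ = 4: algebraic multiplicity 4 (exponent in χ_A), largest block size 2 (exponent in m_A), 2 blocks (geometric multiplicity). These force block sizes [2, 2].

Jordan blocks: (-2, 1), (4, 2), (4, 2)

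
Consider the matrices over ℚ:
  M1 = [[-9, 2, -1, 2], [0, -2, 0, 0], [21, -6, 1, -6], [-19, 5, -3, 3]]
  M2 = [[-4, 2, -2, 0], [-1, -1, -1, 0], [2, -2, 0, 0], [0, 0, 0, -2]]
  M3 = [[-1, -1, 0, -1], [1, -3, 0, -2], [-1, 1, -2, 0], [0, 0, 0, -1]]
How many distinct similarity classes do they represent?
2 classes: {M1, M3}, {M2}

Characteristic polynomials: χ_{M1} = (x + 1)(x + 2)^3, χ_{M2} = (x + 1)(x + 2)^3, χ_{M3} = (x + 1)(x + 2)^3.

{M1, M3}: invariant factors x + 2, (x + 1)(x + 2)^2.

{M2}: invariant factors x + 2, x + 2, (x + 1)(x + 2).

Matrices are similar if and only if their invariant-factor lists agree; the partition into similarity classes is {M1, M3}, {M2}.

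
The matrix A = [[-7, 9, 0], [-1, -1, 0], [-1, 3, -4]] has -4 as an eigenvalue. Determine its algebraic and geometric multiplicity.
algebraic multiplicity 3, geometric multiplicity 2

The characteristic polynomial is (x + 4)^3, so the factor x + 4 appears with exponent 3: the algebraic multiplicity is 3.

rank(A + 4I) = 1, so the eigenspace has dimension 3 - 1 = 2: the geometric multiplicity is 2.

Since 2 < 3, A is not diagonalizable.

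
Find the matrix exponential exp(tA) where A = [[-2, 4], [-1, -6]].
e^{tA} = [[(2*t + 1)*e^{-4*t}, 4*t*e^{-4*t}], [-t*e^{-4*t}, (1 - 2*t)*e^{-4*t}]]

A has Jordan form J = [[-4, 1], [0, -4]] with A = PJP^{-1}, so e^{tA} = P e^{tJ} P^{-1}.

For a Jordan block J_k(λ), e^{tJ_k(λ)} = e^{λt} · (I + tN + t^2 N^2/2! + ... + t^{k-1} N^{k-1}/(k-1)!) where N is the nilpotent superdiagonal part.

Assembling the blocks and conjugating back gives the entries of e^{tA} as shown above.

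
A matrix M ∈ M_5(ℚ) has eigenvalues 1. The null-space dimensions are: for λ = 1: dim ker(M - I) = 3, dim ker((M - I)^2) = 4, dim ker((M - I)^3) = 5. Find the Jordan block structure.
Jordan blocks: (1, 3), (1, 1), (1, 1)

λ = 1: successive nullity increments [3, 1, 1] count blocks of size ≥ k; block sizes are [3, 1, 1].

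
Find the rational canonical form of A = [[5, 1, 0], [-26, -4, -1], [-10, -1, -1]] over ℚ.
The invariant factors of A (the non-unit diagonal entries of the Smith normal form of xI - A over ℚ[x]) are x^3 + 4x + 1, each dividing the next. The characteristic polynomial is their product, x^3 + 4x + 1.

The rational canonical form is the block-diagonal matrix of companion matrices C(f_i):
R = [[0, 0, -1], [1, 0, -4], [0, 1, 0]].

Note the characteristic polynomial does not split into linear factors over ℚ, so A has no Jordan form over ℚ; the rational canonical form exists over any field.

R = [[0, 0, -1], [1, 0, -4], [0, 1, 0]]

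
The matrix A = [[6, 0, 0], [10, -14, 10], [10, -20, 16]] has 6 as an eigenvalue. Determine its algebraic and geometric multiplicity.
The characteristic polynomial is (x - 6)^2(x + 4), so the factor x - 6 appears with exponent 2: the algebraic multiplicity is 2.

rank(A - 6I) = 1, so the eigenspace has dimension 3 - 1 = 2: the geometric multiplicity is 2.

algebraic multiplicity 2, geometric multiplicity 2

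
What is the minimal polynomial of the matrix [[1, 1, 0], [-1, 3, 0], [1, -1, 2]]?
The characteristic polynomial factors as (x - 2)^3. The minimal polynomial is ∏(x - λ)^{k_λ} where k_λ is the size of the largest Jordan block at λ.

For λ = 2: rank(A - 2I) = 1, and the largest Jordan block has size 2 (the smallest k with rank((A - 2I)^k) = rank((A - 2I)^(k+1))).

So m_A(x) = (x - 2)^2.

m_A(x) = (x - 2)^2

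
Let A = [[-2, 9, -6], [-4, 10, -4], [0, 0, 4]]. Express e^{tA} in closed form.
A has Jordan form J = [[4, 1, 0], [0, 4, 0], [0, 0, 4]] with A = PJP^{-1}, so e^{tA} = P e^{tJ} P^{-1}.

For a Jordan block J_k(λ), e^{tJ_k(λ)} = e^{λt} · (I + tN + t^2 N^2/2! + ... + t^{k-1} N^{k-1}/(k-1)!) where N is the nilpotent superdiagonal part.

Assembling the blocks and conjugating back gives the entries of e^{tA} as shown above.

e^{tA} = [[(1 - 6*t)*e^{4*t}, 9*t*e^{4*t}, -6*t*e^{4*t}], [-4*t*e^{4*t}, (6*t + 1)*e^{4*t}, -4*t*e^{4*t}], [0, 0, e^{4*t}]]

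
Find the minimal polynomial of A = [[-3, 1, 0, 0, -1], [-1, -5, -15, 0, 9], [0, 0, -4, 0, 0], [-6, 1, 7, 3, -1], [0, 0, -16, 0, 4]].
m_A(x) = (x - 4)(x - 3)(x + 4)^3

The characteristic polynomial factors as (x - 4)(x - 3)(x + 4)^3. The minimal polynomial is ∏(x - λ)^{k_λ} where k_λ is the size of the largest Jordan block at λ.

For λ = -4: rank(A + 4I) = 4, and the largest Jordan block has size 3 (the smallest k with rank((A + 4I)^k) = rank((A + 4I)^(k+1))).
For λ = 3: rank(A - 3I) = 4, and the largest Jordan block has size 1 (the smallest k with rank((A - 3I)^k) = rank((A - 3I)^(k+1))).
For λ = 4: rank(A - 4I) = 4, and the largest Jordan block has size 1 (the smallest k with rank((A - 4I)^k) = rank((A - 4I)^(k+1))).

So m_A(x) = (x - 4)(x - 3)(x + 4)^3.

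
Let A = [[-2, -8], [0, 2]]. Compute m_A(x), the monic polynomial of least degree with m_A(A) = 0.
m_A(x) = (x - 2)(x + 2)

The characteristic polynomial factors as (x - 2)(x + 2). The minimal polynomial is ∏(x - λ)^{k_λ} where k_λ is the size of the largest Jordan block at λ.

For λ = -2: rank(A + 2I) = 1, and the largest Jordan block has size 1 (the smallest k with rank((A + 2I)^k) = rank((A + 2I)^(k+1))).
For λ = 2: rank(A - 2I) = 1, and the largest Jordan block has size 1 (the smallest k with rank((A - 2I)^k) = rank((A - 2I)^(k+1))).

So m_A(x) = (x - 2)(x + 2).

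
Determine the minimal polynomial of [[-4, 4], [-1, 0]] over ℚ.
m_A(x) = (x + 2)^2

The characteristic polynomial factors as (x + 2)^2. The minimal polynomial is ∏(x - λ)^{k_λ} where k_λ is the size of the largest Jordan block at λ.

For λ = -2: rank(A + 2I) = 1, and the largest Jordan block has size 2 (the smallest k with rank((A + 2I)^k) = rank((A + 2I)^(k+1))).

So m_A(x) = (x + 2)^2.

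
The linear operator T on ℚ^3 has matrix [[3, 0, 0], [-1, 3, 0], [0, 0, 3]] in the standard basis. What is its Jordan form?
The characteristic polynomial is det(xI - A) = (x - 3)^3, so the eigenvalues are 3 (algebraic multiplicity 3).

For λ = 3: rank(A - 3I) = 1, rank((A - 3I)^2) = 0. The eigenspace has dimension 3 - 1 = 2, so there are 2 Jordan blocks; the rank sequence gives block sizes [2, 1].

Assembling the blocks gives the Jordan form J above.

J = [[3, 1, 0], [0, 3, 0], [0, 0, 3]]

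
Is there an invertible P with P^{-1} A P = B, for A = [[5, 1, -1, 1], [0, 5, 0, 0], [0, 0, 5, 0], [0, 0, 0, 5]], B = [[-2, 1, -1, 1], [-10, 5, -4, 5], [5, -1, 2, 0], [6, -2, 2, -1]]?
No.

trace(A) = 20 but trace(B) = 4. The trace is a similarity invariant, so A and B are not similar.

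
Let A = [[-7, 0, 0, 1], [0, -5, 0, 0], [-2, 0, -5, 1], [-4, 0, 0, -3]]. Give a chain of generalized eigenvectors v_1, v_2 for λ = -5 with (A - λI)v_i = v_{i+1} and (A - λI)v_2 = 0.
v_1 = [[1, 0, 1, 1]]^T, v_2 = [[-1, 0, -1, -2]]^T

We seek v_1 ∈ ker((A + 5I)^2) \ ker(A + 5I), then set v_{i+1} = (A + 5I) v_i.

One such chain is v_1 = [[1, 0, 1, 1]]^T, v_2 = [[-1, 0, -1, -2]]^T. Check: (A + 5I) v_2 = [[0, 0, 0, 0]]^T = 0.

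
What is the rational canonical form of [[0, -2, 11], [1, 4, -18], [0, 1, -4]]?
R = [[0, 0, 3], [1, 0, -4], [0, 1, 0]]

The invariant factors of A (the non-unit diagonal entries of the Smith normal form of xI - A over ℚ[x]) are x^3 + 4x - 3, each dividing the next. The characteristic polynomial is their product, x^3 + 4x - 3.

The rational canonical form is the block-diagonal matrix of companion matrices C(f_i):
R = [[0, 0, 3], [1, 0, -4], [0, 1, 0]].

Note the characteristic polynomial does not split into linear factors over ℚ, so A has no Jordan form over ℚ; the rational canonical form exists over any field.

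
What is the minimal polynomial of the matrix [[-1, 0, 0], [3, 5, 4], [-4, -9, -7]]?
m_A(x) = (x + 1)^3

The characteristic polynomial factors as (x + 1)^3. The minimal polynomial is ∏(x - λ)^{k_λ} where k_λ is the size of the largest Jordan block at λ.

For λ = -1: rank(A + I) = 2, and the largest Jordan block has size 3 (the smallest k with rank((A + I)^k) = rank((A + I)^(k+1))).

So m_A(x) = (x + 1)^3.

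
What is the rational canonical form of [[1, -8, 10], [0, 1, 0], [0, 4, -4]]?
The invariant factors of A (the non-unit diagonal entries of the Smith normal form of xI - A over ℚ[x]) are x - 1, (x - 1)(x + 4), each dividing the next. The characteristic polynomial is their product, (x - 1)^2(x + 4).

The rational canonical form is the block-diagonal matrix of companion matrices C(f_i):
R = [[1, 0, 0], [0, 0, 4], [0, 1, -3]].

R = [[1, 0, 0], [0, 0, 4], [0, 1, -3]]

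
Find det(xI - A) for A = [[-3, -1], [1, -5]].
χ_A(x) = (x + 4)^2

xI - A = [[x + 3, 1], [-1, x + 5]].

Expanding det(xI - A) along the first row:
det(xI - A) = + (x + 3)·det([[x + 5]]) - (1)·det([[-1]]).

Evaluating gives χ_A(x) = x^2 + 8x + 16 = (x + 4)^2.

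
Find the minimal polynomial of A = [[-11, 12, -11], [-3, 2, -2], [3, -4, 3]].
m_A(x) = (x + 2)^3

The characteristic polynomial factors as (x + 2)^3. The minimal polynomial is ∏(x - λ)^{k_λ} where k_λ is the size of the largest Jordan block at λ.

For λ = -2: rank(A + 2I) = 2, and the largest Jordan block has size 3 (the smallest k with rank((A + 2I)^k) = rank((A + 2I)^(k+1))).

So m_A(x) = (x + 2)^3.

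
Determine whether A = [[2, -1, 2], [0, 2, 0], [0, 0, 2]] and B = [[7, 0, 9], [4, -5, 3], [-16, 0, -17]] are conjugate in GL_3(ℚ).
trace(A) = 6 but trace(B) = -15. The trace is a similarity invariant, so A and B are not similar.

No.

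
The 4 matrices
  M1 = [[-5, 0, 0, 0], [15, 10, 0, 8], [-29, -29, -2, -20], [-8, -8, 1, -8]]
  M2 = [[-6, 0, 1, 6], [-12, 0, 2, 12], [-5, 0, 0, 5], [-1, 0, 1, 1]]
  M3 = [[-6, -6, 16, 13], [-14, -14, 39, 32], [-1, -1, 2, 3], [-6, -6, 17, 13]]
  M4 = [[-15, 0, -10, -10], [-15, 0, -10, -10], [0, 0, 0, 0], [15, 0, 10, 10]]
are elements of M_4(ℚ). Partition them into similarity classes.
Characteristic polynomials: χ_{M1} = x^3(x + 5), χ_{M2} = x^3(x + 5), χ_{M3} = x^3(x + 5), χ_{M4} = x^3(x + 5).

{M1, M3}: invariant factors x^3(x + 5).

{M2}: invariant factors x, x^2(x + 5).

{M4}: invariant factors x, x, x(x + 5).

Matrices are similar if and only if their invariant-factor lists agree; the partition into similarity classes is {M1, M3}, {M2}, {M4}.

3 classes: {M1, M3}, {M2}, {M4}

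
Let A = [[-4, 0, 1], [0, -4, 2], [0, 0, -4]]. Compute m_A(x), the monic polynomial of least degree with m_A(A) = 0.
m_A(x) = (x + 4)^2

The characteristic polynomial factors as (x + 4)^3. The minimal polynomial is ∏(x - λ)^{k_λ} where k_λ is the size of the largest Jordan block at λ.

For λ = -4: rank(A + 4I) = 1, and the largest Jordan block has size 2 (the smallest k with rank((A + 4I)^k) = rank((A + 4I)^(k+1))).

So m_A(x) = (x + 4)^2.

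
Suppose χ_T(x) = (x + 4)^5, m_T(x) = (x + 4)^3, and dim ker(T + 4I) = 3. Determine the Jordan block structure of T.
Jordan blocks: (-4, 3), (-4, 1), (-4, 1)

λ = -4: algebraic multiplicity 5 (exponent in χ_T), largest block size 3 (exponent in m_T), 3 blocks (geometric multiplicity). These force block sizes [3, 1, 1].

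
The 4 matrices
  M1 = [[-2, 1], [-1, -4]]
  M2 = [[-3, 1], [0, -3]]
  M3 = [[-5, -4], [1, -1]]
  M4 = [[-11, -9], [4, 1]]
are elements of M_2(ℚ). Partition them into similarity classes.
2 classes: {M1, M2, M3}, {M4}

Characteristic polynomials: χ_{M1} = (x + 3)^2, χ_{M2} = (x + 3)^2, χ_{M3} = (x + 3)^2, χ_{M4} = (x + 5)^2.

{M1, M2, M3}: invariant factors (x + 3)^2.

{M4}: invariant factors (x + 5)^2.

Matrices are similar if and only if their invariant-factor lists agree; the partition into similarity classes is {M1, M2, M3}, {M4}.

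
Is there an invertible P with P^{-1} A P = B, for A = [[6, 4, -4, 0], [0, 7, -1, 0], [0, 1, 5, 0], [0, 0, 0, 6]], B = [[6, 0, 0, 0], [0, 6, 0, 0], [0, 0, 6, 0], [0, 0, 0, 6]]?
Both have characteristic polynomial (x - 6)^4, but the minimal polynomial of A is (x - 6)^2 while the minimal polynomial of B is x - 6. The minimal polynomial is a similarity invariant, so A and B are not similar.

No.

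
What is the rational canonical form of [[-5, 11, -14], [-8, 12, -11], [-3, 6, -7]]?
R = [[0, 0, 5], [1, 0, -3], [0, 1, 0]]

The invariant factors of A (the non-unit diagonal entries of the Smith normal form of xI - A over ℚ[x]) are x^3 + 3x - 5, each dividing the next. The characteristic polynomial is their product, x^3 + 3x - 5.

The rational canonical form is the block-diagonal matrix of companion matrices C(f_i):
R = [[0, 0, 5], [1, 0, -3], [0, 1, 0]].

Note the characteristic polynomial does not split into linear factors over ℚ, so A has no Jordan form over ℚ; the rational canonical form exists over any field.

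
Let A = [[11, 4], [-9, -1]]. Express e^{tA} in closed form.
e^{tA} = [[(6*t + 1)*e^{5*t}, 4*t*e^{5*t}], [-9*t*e^{5*t}, (1 - 6*t)*e^{5*t}]]

A has Jordan form J = [[5, 1], [0, 5]] with A = PJP^{-1}, so e^{tA} = P e^{tJ} P^{-1}.

For a Jordan block J_k(λ), e^{tJ_k(λ)} = e^{λt} · (I + tN + t^2 N^2/2! + ... + t^{k-1} N^{k-1}/(k-1)!) where N is the nilpotent superdiagonal part.

Assembling the blocks and conjugating back gives the entries of e^{tA} as shown above.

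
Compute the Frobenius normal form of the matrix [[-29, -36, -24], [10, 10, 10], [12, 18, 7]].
The invariant factors of A (the non-unit diagonal entries of the Smith normal form of xI - A over ℚ[x]) are x + 5, (x + 2)(x + 5), each dividing the next. The characteristic polynomial is their product, (x + 2)(x + 5)^2.

The rational canonical form is the block-diagonal matrix of companion matrices C(f_i):
R = [[-5, 0, 0], [0, 0, -10], [0, 1, -7]].

R = [[-5, 0, 0], [0, 0, -10], [0, 1, -7]]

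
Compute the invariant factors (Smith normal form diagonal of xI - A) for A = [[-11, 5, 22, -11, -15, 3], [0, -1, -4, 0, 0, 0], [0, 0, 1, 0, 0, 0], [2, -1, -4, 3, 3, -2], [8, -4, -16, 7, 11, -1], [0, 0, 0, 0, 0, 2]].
x + 1, (x - 2)^3(x - 1)(x + 1)

The Jordan structure of A has elementary divisors (x + 1), (x + 1), (x - 1), (x - 2)^3. Arranging the block sizes at each eigenvalue in decreasing order and taking row products gives the invariant factors.

Invariant factors (smallest first, each dividing the next): x + 1, (x - 2)^3(x - 1)(x + 1).

Check: the last factor (x - 2)^3(x - 1)(x + 1) is the minimal polynomial, and the product (x - 2)^3(x - 1)(x + 1)^2 is the characteristic polynomial.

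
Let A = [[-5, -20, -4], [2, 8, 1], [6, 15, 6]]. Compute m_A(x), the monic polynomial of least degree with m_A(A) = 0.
m_A(x) = (x - 3)^2

The characteristic polynomial factors as (x - 3)^3. The minimal polynomial is ∏(x - λ)^{k_λ} where k_λ is the size of the largest Jordan block at λ.

For λ = 3: rank(A - 3I) = 1, and the largest Jordan block has size 2 (the smallest k with rank((A - 3I)^k) = rank((A - 3I)^(k+1))).

So m_A(x) = (x - 3)^2.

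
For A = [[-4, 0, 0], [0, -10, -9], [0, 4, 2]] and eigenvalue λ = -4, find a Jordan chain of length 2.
v_1 = [[-1, 1, -1]]^T, v_2 = [[0, 3, -2]]^T

We seek v_1 ∈ ker((A + 4I)^2) \ ker(A + 4I), then set v_{i+1} = (A + 4I) v_i.

One such chain is v_1 = [[-1, 1, -1]]^T, v_2 = [[0, 3, -2]]^T. Check: (A + 4I) v_2 = [[0, 0, 0]]^T = 0.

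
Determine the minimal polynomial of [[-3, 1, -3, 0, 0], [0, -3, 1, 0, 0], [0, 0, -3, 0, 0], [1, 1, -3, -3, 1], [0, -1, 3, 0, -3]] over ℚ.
The characteristic polynomial factors as (x + 3)^5. The minimal polynomial is ∏(x - λ)^{k_λ} where k_λ is the size of the largest Jordan block at λ.

For λ = -3: rank(A + 3I) = 3, and the largest Jordan block has size 3 (the smallest k with rank((A + 3I)^k) = rank((A + 3I)^(k+1))).

So m_A(x) = (x + 3)^3.

m_A(x) = (x + 3)^3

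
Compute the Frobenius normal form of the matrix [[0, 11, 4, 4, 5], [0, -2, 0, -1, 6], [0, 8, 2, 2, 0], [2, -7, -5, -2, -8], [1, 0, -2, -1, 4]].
R = [[0, 5, 0, 0, 0], [1, -2, 0, 0, 0], [0, 0, 0, 0, -30], [0, 0, 1, 0, 17], [0, 0, 0, 1, 4]]

The invariant factors of A (the non-unit diagonal entries of the Smith normal form of xI - A over ℚ[x]) are x^2 + 2x - 5, (x - 6)(x^2 + 2x - 5), each dividing the next. The characteristic polynomial is their product, (x - 6)(x^2 + 2x - 5)^2.

The rational canonical form is the block-diagonal matrix of companion matrices C(f_i):
R = [[0, 5, 0, 0, 0], [1, -2, 0, 0, 0], [0, 0, 0, 0, -30], [0, 0, 1, 0, 17], [0, 0, 0, 1, 4]].

Note the characteristic polynomial does not split into linear factors over ℚ, so A has no Jordan form over ℚ; the rational canonical form exists over any field.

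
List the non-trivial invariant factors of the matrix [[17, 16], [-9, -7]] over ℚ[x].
The Jordan structure of A has elementary divisors (x - 5)^2. Arranging the block sizes at each eigenvalue in decreasing order and taking row products gives the invariant factors.

Invariant factors (smallest first, each dividing the next): (x - 5)^2.

Check: the last factor (x - 5)^2 is the minimal polynomial, and the product (x - 5)^2 is the characteristic polynomial.

(x - 5)^2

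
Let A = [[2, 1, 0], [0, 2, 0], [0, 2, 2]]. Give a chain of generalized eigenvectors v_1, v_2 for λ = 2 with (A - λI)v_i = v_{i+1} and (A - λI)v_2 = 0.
v_1 = [[0, 1, 0]]^T, v_2 = [[1, 0, 2]]^T

We seek v_1 ∈ ker((A - 2I)^2) \ ker(A - 2I), then set v_{i+1} = (A - 2I) v_i.

One such chain is v_1 = [[0, 1, 0]]^T, v_2 = [[1, 0, 2]]^T. Check: (A - 2I) v_2 = [[0, 0, 0]]^T = 0.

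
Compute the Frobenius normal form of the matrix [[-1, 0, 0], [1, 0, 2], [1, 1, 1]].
The invariant factors of A (the non-unit diagonal entries of the Smith normal form of xI - A over ℚ[x]) are x + 1, (x - 2)(x + 1), each dividing the next. The characteristic polynomial is their product, (x - 2)(x + 1)^2.

The rational canonical form is the block-diagonal matrix of companion matrices C(f_i):
R = [[-1, 0, 0], [0, 0, 2], [0, 1, 1]].

R = [[-1, 0, 0], [0, 0, 2], [0, 1, 1]]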